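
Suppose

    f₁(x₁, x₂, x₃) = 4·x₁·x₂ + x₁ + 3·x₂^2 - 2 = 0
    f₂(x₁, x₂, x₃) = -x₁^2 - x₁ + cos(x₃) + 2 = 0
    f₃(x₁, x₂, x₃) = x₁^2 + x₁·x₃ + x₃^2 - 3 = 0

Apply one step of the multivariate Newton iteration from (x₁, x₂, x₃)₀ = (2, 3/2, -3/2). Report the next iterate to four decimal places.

(0.5317, 1.0016, -4.9207)

At (2, 3/2, -3/2): F = (18.7500, -3.929263, 0.2500).
Jacobian J = [[4·x₂ + 1, 4·x₁ + 6·x₂, 0], [-2·x₁ - 1, 0, -sin(x₃)], [2·x₁ + x₃, 0, x₁ + 2·x₃]].
At the point, J = [[7.0000, 17.0000, 0.0000], [-5.0000, 0.0000, 0.997495], [2.5000, 0.0000, -1.0000]] (det J = -42.606463).
Solving J·Δ = −F gives Δ = (-1.4683, -0.4984, -3.4207).
Then the next iterate is (x₁, x₂, x₃)₁ = (0.5317, 1.0016, -4.9207).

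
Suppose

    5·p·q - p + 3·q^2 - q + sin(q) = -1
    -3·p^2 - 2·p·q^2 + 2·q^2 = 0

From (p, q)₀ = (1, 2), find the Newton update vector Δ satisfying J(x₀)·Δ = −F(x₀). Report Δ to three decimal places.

(-0.214, -1.218)

At (1, 2): F = (20.90930, -3.000).
Jacobian J = [[5·q - 1, 5·p + 6·q + cos(q) - 1], [-6·p - 2·q^2, -4·p·q + 4·q]].
At the point, J = [[9.000, 15.58385], [-14.000, 0.000]] (det J = 218.17394).
Solving J·Δ = −F gives Δ = (-0.214, -1.218).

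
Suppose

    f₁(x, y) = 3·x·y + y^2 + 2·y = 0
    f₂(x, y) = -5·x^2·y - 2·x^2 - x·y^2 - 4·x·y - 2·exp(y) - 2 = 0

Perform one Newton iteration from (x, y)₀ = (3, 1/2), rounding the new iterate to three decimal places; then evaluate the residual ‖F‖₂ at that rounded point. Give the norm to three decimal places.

16.172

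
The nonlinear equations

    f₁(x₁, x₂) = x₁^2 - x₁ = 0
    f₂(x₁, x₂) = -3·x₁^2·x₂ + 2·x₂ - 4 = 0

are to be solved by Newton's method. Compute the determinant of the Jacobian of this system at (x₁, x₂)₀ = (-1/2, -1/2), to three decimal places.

J = [[2·x₁ - 1, 0], [-6·x₁·x₂, -3·x₁^2 + 2]].
At the point, J = [[-2.000, 0.000], [-1.500, 1.250]].
det J = -2.500.

-2.500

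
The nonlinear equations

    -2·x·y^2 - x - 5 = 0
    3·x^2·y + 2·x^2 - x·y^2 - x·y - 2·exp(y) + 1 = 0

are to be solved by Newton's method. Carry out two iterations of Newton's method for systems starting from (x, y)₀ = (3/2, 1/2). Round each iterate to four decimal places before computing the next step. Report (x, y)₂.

(2.9894, 1.5273)

At (3/2, 1/2): F = (-7.2500, 4.452557).
Jacobian J = [[-2·y^2 - 1, -4·x·y], [6·x·y + 4·x - y^2 - y, 3·x^2 - 2·x·y - x - 2·exp(y)]].
At the point, J = [[-1.5000, -3.0000], [9.7500, 0.452557]] (det J = 28.571164).
Solving J·Δ = −F gives Δ = (-0.3527, -2.2403).
Then the next iterate is (x, y)₁ = (1.1473, -1.7403).
Round to (1.1473, -1.7403) and repeat: F = (-13.096827, -5.068715), J = [[-7.057288, 7.986585], [-8.679021, 6.443949]].
Δ = (1.8421, 3.2676), so (x, y)₂ = (2.9894, 1.5273).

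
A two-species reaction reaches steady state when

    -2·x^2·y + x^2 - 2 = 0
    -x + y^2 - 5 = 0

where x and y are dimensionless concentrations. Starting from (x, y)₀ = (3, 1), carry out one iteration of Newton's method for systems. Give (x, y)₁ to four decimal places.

(-1.9333, 2.0333)

At (3, 1): F = (-11.0000, -7.0000).
Jacobian J = [[-4·x·y + 2·x, -2·x^2], [-1, 2·y]].
At the point, J = [[-6.0000, -18.0000], [-1.0000, 2.0000]] (det J = -30.0000).
Solving J·Δ = −F gives Δ = (-4.9333, 1.0333).
Then the next iterate is (x, y)₁ = (-1.9333, 2.0333).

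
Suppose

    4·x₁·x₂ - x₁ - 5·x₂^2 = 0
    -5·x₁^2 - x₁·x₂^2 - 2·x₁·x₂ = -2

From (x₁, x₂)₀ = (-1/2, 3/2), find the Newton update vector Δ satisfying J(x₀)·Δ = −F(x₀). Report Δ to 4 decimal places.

At (-1/2, 3/2): F = (-13.7500, 3.3750).
Jacobian J = [[4·x₂ - 1, 4·x₁ - 10·x₂], [-10·x₁ - x₂^2 - 2·x₂, -2·x₁·x₂ - 2·x₁]].
At the point, J = [[5.0000, -17.0000], [-0.2500, 2.5000]] (det J = 8.2500).
Solving J·Δ = −F gives Δ = (-2.7879, -1.6288).

(-2.7879, -1.6288)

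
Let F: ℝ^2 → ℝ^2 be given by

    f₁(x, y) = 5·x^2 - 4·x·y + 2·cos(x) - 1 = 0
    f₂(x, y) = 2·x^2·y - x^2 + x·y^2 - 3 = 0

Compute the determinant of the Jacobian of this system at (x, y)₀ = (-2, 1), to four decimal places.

J = [[10·x - 4·y - 2·sin(x), -4·x], [4·x·y - 2·x + y^2, 2·x^2 + 2·x·y]].
At the point, J = [[-22.181405, 8.0000], [-3.0000, 4.0000]].
det J = -64.7256.

-64.7256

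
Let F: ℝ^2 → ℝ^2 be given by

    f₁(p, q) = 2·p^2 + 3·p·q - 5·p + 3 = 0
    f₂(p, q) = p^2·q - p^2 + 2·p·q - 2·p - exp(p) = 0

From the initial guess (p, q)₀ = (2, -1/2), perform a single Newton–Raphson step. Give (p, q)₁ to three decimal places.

At (2, -1/2): F = (-2.000, -19.38906).
Jacobian J = [[4·p + 3·q - 5, 3·p], [2·p·q - 2·p + 2·q - exp(p) - 2, p^2 + 2·p]].
At the point, J = [[1.500, 6.000], [-16.38906, 8.000]] (det J = 110.33434).
Solving J·Δ = −F gives Δ = (-0.909, 0.561).
Then the next iterate is (p, q)₁ = (1.091, 0.061).

(1.091, 0.061)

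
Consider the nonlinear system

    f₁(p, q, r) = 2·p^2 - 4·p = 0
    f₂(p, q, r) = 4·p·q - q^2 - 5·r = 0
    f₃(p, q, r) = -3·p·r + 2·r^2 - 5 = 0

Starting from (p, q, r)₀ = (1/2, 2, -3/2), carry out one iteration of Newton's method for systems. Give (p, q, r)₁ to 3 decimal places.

At (1/2, 2, -3/2): F = (-1.500, 7.500, 1.750).
Jacobian J = [[4·p - 4, 0, 0], [4·q, 4·p - 2·q, -5], [-3·r, 0, -3·p + 4·r]].
At the point, J = [[-2.000, 0.000, 0.000], [8.000, -2.000, -5.000], [4.500, 0.000, -7.500]] (det J = -30.000).
Solving J·Δ = −F gives Δ = (-0.750, 1.292, -0.217).
Then the next iterate is (p, q, r)₁ = (-0.250, 3.292, -1.717).

(-0.250, 3.292, -1.717)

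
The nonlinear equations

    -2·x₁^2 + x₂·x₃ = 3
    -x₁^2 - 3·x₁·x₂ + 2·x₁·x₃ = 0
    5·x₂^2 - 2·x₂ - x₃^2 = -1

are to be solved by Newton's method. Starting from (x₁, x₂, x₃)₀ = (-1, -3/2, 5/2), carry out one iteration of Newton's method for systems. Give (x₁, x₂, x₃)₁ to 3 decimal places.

(-1.105, 0.062, -1.010)

At (-1, -3/2, 5/2): F = (-8.750, -10.500, 9.000).
Jacobian J = [[-4·x₁, x₃, x₂], [-2·x₁ - 3·x₂ + 2·x₃, -3·x₁, 2·x₁], [0, 10·x₂ - 2, -2·x₃]].
At the point, J = [[4.000, 2.500, -1.500], [11.500, 3.000, -2.000], [0.000, -17.000, -5.000]] (det J = 241.000).
Solving J·Δ = −F gives Δ = (-0.105, 1.562, -3.510).
Then the next iterate is (x₁, x₂, x₃)₁ = (-1.105, 0.062, -1.010).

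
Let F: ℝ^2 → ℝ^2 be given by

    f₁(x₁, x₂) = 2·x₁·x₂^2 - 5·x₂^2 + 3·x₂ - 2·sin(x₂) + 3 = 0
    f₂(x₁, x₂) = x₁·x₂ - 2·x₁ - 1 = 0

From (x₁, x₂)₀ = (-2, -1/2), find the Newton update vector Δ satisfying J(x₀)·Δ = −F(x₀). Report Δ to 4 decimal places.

(1.6820, -0.1025)

At (-2, -1/2): F = (0.208851, 4.0000).
Jacobian J = [[2·x₂^2, 4·x₁·x₂ - 10·x₂ - 2·cos(x₂) + 3], [x₂ - 2, x₁]].
At the point, J = [[0.5000, 10.244835], [-2.5000, -2.0000]] (det J = 24.612087).
Solving J·Δ = −F gives Δ = (1.6820, -0.1025).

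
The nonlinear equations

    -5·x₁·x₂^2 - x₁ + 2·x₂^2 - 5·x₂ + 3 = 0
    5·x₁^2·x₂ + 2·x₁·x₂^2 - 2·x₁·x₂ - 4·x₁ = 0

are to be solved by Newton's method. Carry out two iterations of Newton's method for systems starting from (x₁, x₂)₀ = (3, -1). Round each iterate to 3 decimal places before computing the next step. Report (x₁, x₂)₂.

At (3, -1): F = (-8.000, -45.000).
Jacobian J = [[-5·x₂^2 - 1, -10·x₁·x₂ + 4·x₂ - 5], [10·x₁·x₂ + 2·x₂^2 - 2·x₂ - 4, 5·x₁^2 + 4·x₁·x₂ - 2·x₁]].
At the point, J = [[-6.000, 21.000], [-30.000, 27.000]] (det J = 468.000).
Solving J·Δ = −F gives Δ = (-1.558, -0.064).
Then the next iterate is (x₁, x₂)₁ = (1.442, -1.064).
Round to (1.442, -1.064) and repeat: F = (0.97978, -10.49668), J = [[-6.66048, 6.08688], [-14.95069, 1.37567]].
Δ = (-0.797, -1.033), so (x₁, x₂)₂ = (0.645, -2.097).

(0.645, -2.097)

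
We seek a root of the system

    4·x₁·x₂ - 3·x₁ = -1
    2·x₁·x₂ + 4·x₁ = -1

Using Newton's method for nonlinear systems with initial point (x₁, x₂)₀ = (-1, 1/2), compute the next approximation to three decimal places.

(-0.091, 0.773)

At (-1, 1/2): F = (2.000, -4.000).
Jacobian J = [[4·x₂ - 3, 4·x₁], [2·x₂ + 4, 2·x₁]].
At the point, J = [[-1.000, -4.000], [5.000, -2.000]] (det J = 22.000).
Solving J·Δ = −F gives Δ = (0.909, 0.273).
Then the next iterate is (x₁, x₂)₁ = (-0.091, 0.773).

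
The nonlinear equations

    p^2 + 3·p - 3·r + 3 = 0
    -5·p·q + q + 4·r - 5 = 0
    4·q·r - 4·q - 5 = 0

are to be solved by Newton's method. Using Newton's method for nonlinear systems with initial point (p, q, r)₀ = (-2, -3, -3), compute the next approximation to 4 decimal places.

(0.1079, -2.2855, -0.3693)

At (-2, -3, -3): F = (10.0000, -50.0000, 43.0000).
Jacobian J = [[2·p + 3, 0, -3], [-5·q, -5·p + 1, 4], [0, 4·r - 4, 4·q]].
At the point, J = [[-1.0000, 0.0000, -3.0000], [15.0000, 11.0000, 4.0000], [0.0000, -16.0000, -12.0000]] (det J = 788.0000).
Solving J·Δ = −F gives Δ = (2.1079, 0.7145, 2.6307).
Then the next iterate is (p, q, r)₁ = (0.1079, -2.2855, -0.3693).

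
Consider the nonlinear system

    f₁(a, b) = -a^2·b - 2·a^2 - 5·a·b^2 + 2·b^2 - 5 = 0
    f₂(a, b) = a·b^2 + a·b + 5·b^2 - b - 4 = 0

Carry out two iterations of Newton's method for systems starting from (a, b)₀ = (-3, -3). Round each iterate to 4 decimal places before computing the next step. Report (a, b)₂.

(-4.2790, -0.9035)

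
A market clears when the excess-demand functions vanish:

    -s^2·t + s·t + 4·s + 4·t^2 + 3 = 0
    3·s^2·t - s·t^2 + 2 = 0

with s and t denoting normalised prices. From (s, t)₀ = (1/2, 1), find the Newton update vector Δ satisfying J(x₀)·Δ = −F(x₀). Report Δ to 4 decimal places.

At (1/2, 1): F = (9.2500, 2.2500).
Jacobian J = [[-2·s·t + t + 4, -s^2 + s + 8·t], [6·s·t - t^2, 3·s^2 - 2·s·t]].
At the point, J = [[4.0000, 8.2500], [2.0000, -0.2500]] (det J = -17.5000).
Solving J·Δ = −F gives Δ = (-1.1929, -0.5429).

(-1.1929, -0.5429)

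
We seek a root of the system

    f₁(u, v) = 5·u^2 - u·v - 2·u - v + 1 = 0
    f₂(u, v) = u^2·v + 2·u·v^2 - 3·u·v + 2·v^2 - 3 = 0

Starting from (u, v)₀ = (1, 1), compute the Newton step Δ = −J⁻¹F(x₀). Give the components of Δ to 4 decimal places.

At (1, 1): F = (2.0000, -1.0000).
Jacobian J = [[10·u - v - 2, -u - 1], [2·u·v + 2·v^2 - 3·v, u^2 + 4·u·v - 3·u + 4·v]].
At the point, J = [[7.0000, -2.0000], [1.0000, 6.0000]] (det J = 44.0000).
Solving J·Δ = −F gives Δ = (-0.2273, 0.2045).

(-0.2273, 0.2045)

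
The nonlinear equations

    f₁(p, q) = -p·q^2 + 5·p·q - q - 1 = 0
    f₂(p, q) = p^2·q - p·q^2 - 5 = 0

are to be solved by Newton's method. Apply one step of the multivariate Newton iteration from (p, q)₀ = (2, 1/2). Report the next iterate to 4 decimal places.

(5.9355, -1.1935)

At (2, 1/2): F = (3.0000, -3.5000).
Jacobian J = [[-q^2 + 5·q, -2·p·q + 5·p - 1], [2·p·q - q^2, p^2 - 2·p·q]].
At the point, J = [[2.2500, 7.0000], [1.7500, 2.0000]] (det J = -7.7500).
Solving J·Δ = −F gives Δ = (3.9355, -1.6935).
Then the next iterate is (p, q)₁ = (5.9355, -1.1935).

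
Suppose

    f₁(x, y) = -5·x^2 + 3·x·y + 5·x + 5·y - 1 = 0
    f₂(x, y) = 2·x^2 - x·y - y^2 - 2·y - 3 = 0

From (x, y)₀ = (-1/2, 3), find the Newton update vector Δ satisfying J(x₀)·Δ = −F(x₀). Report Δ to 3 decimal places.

At (-1/2, 3): F = (5.750, -16.000).
Jacobian J = [[-10·x + 3·y + 5, 3·x + 5], [4·x - y, -x - 2·y - 2]].
At the point, J = [[19.000, 3.500], [-5.000, -7.500]] (det J = -125.000).
Solving J·Δ = −F gives Δ = (0.103, -2.202).

(0.103, -2.202)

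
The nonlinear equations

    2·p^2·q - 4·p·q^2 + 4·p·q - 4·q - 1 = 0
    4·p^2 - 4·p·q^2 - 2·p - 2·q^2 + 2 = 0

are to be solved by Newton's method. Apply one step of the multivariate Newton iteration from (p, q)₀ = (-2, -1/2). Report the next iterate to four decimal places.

(-0.8718, -0.1560)

At (-2, -1/2): F = (3.0000, 23.5000).
Jacobian J = [[4·p·q - 4·q^2 + 4·q, 2·p^2 - 8·p·q + 4·p - 4], [8·p - 4·q^2 - 2, -8·p·q - 4·q]].
At the point, J = [[1.0000, -12.0000], [-19.0000, -6.0000]] (det J = -234.0000).
Solving J·Δ = −F gives Δ = (1.1282, 0.3440).
Then the next iterate is (p, q)₁ = (-0.8718, -0.1560).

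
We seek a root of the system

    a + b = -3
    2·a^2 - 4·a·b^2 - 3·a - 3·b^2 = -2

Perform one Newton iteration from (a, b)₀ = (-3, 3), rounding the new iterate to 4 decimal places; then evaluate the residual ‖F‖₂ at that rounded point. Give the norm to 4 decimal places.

At (-3, 3): F = (3.0000, 110.0000).
Jacobian J = [[1, 1], [4·a - 4·b^2 - 3, -8·a·b - 6·b]].
At the point, J = [[1.0000, 1.0000], [-51.0000, 54.0000]] (det J = 105.0000).
Solving J·Δ = −F gives Δ = (-0.4952, -2.5048).
Then the next iterate is (a, b)₁ = (-3.4952, 0.4952).
Re-evaluating at (-3.4952, 0.4952): F = (0.0000, 39.611191), so ‖F‖₂ = 39.6112.

39.6112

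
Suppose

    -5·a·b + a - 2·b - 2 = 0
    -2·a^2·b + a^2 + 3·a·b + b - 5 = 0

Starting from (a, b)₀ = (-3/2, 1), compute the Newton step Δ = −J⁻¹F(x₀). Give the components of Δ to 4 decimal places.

At (-3/2, 1): F = (2.0000, -10.7500).
Jacobian J = [[-5·b + 1, -5·a - 2], [-4·a·b + 2·a + 3·b, -2·a^2 + 3·a + 1]].
At the point, J = [[-4.0000, 5.5000], [6.0000, -8.0000]] (det J = -1.0000).
Solving J·Δ = −F gives Δ = (43.1250, 31.0000).

(43.1250, 31.0000)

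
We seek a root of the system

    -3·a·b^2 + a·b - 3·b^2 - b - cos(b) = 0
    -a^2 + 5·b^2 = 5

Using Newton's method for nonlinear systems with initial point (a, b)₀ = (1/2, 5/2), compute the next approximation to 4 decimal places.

(0.1923, 1.4477)

At (1/2, 5/2): F = (-28.573856, 26.0000).
Jacobian J = [[-3·b^2 + b, -6·a·b + a - 6·b + sin(b) - 1], [-2·a, 10·b]].
At the point, J = [[-16.2500, -22.401528], [-1.0000, 25.0000]] (det J = -428.651528).
Solving J·Δ = −F gives Δ = (-0.3077, -1.0523).
Then the next iterate is (a, b)₁ = (0.1923, 1.4477).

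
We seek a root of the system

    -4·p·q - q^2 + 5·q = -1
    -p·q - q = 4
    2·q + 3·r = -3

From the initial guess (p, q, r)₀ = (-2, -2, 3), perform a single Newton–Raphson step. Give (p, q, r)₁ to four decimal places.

At (-2, -2, 3): F = (-29.0000, -6.0000, 8.0000).
Jacobian J = [[-4·q, -4·p - 2·q + 5, 0], [-q, -p - 1, 0], [0, 2, 3]].
At the point, J = [[8.0000, 17.0000, 0.0000], [2.0000, 1.0000, 0.0000], [0.0000, 2.0000, 3.0000]] (det J = -78.0000).
Solving J·Δ = −F gives Δ = (2.8077, 0.3846, -2.9231).
Then the next iterate is (p, q, r)₁ = (0.8077, -1.6154, 0.0769).

(0.8077, -1.6154, 0.0769)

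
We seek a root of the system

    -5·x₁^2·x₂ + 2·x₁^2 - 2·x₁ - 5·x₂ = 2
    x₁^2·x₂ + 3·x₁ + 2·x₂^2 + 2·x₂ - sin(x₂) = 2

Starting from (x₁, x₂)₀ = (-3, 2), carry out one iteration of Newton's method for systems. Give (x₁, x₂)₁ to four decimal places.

(-1.6236, 1.7063)

At (-3, 2): F = (-78.0000, 18.090703).
Jacobian J = [[-10·x₁·x₂ + 4·x₁ - 2, -5·x₁^2 - 5], [2·x₁·x₂ + 3, x₁^2 + 4·x₂ - cos(x₂) + 2]].
At the point, J = [[46.0000, -50.0000], [-9.0000, 19.416147]] (det J = 443.142754).
Solving J·Δ = −F gives Δ = (1.3764, -0.2937).
Then the next iterate is (x₁, x₂)₁ = (-1.6236, 1.7063).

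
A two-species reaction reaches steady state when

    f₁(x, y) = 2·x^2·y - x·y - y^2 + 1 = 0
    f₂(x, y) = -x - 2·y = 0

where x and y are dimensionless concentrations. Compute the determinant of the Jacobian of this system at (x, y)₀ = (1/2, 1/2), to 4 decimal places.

-2.0000

J = [[4·x·y - y, 2·x^2 - x - 2·y], [-1, -2]].
At the point, J = [[0.5000, -1.0000], [-1.0000, -2.0000]].
det J = -2.0000.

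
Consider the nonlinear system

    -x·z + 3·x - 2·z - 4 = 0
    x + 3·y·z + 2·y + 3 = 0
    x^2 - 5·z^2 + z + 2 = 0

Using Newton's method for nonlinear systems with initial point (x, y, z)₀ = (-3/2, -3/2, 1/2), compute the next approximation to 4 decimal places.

(1.6957, -3.2981, -1.0217)

At (-3/2, -3/2, 1/2): F = (-8.7500, -3.7500, 3.5000).
Jacobian J = [[-z + 3, 0, -x - 2], [1, 3·z + 2, 3·y], [2·x, 0, -10·z + 1]].
At the point, J = [[2.5000, 0.0000, -0.5000], [1.0000, 3.5000, -4.5000], [-3.0000, 0.0000, -4.0000]] (det J = -40.2500).
Solving J·Δ = −F gives Δ = (3.1957, -1.7981, -1.5217).
Then the next iterate is (x, y, z)₁ = (1.6957, -3.2981, -1.0217).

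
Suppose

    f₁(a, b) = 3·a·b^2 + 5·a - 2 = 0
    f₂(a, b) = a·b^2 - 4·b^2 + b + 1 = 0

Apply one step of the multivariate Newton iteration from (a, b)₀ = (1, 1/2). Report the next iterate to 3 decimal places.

At (1, 1/2): F = (3.750, 0.750).
Jacobian J = [[3·b^2 + 5, 6·a·b], [b^2, 2·a·b - 8·b + 1]].
At the point, J = [[5.750, 3.000], [0.250, -2.000]] (det J = -12.250).
Solving J·Δ = −F gives Δ = (-0.796, 0.276).
Then the next iterate is (a, b)₁ = (0.204, 0.776).

(0.204, 0.776)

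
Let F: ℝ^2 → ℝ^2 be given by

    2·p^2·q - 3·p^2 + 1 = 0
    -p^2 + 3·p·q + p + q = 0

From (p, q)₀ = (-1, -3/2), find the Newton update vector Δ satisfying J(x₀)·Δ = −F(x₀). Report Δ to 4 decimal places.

At (-1, -3/2): F = (-5.0000, 1.0000).
Jacobian J = [[4·p·q - 6·p, 2·p^2], [-2·p + 3·q + 1, 3·p + 1]].
At the point, J = [[12.0000, 2.0000], [-1.5000, -2.0000]] (det J = -21.0000).
Solving J·Δ = −F gives Δ = (0.3810, 0.2143).

(0.3810, 0.2143)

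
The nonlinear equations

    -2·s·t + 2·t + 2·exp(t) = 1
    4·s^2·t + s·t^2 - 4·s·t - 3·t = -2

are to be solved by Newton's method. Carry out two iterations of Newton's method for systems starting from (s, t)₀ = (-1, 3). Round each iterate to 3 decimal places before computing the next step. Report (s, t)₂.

(-0.415, 0.825)

At (-1, 3): F = (51.17107, 8.000).
Jacobian J = [[-2·t, -2·s + 2·exp(t) + 2], [8·s·t + t^2 - 4·t, 4·s^2 + 2·s·t - 4·s - 3]].
At the point, J = [[-6.000, 44.17107], [-27.000, -1.000]] (det J = 1198.61899).
Solving J·Δ = −F gives Δ = (0.338, -1.113).
Then the next iterate is (s, t)₁ = (-0.662, 1.887).
Round to (-0.662, 1.887) and repeat: F = (18.47147, 2.28641), J = [[-3.774, 16.52308], [-13.98078, -1.09741]].
Δ = (0.247, -1.062), so (s, t)₂ = (-0.415, 0.825).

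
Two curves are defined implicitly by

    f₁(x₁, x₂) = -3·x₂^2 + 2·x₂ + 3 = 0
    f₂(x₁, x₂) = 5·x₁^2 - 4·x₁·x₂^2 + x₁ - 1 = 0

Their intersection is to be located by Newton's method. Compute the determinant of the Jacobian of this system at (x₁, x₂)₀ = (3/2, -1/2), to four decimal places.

-75.0000

J = [[0, -6·x₂ + 2], [10·x₁ - 4·x₂^2 + 1, -8·x₁·x₂]].
At the point, J = [[0.0000, 5.0000], [15.0000, 6.0000]].
det J = -75.0000.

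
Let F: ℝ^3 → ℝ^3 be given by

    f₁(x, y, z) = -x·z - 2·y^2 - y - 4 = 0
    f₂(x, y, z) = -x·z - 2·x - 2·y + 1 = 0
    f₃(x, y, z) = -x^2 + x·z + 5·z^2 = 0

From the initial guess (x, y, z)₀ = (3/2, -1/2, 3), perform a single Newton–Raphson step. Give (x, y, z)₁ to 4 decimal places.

(0.0682, 1.4545, 1.5000)

At (3/2, -1/2, 3): F = (-8.5000, -5.5000, 47.2500).
Jacobian J = [[-z, -4·y - 1, -x], [-z - 2, -2, -x], [-2·x + z, 0, x + 10·z]].
At the point, J = [[-3.0000, 1.0000, -1.5000], [-5.0000, -2.0000, -1.5000], [0.0000, 0.0000, 31.5000]] (det J = 346.5000).
Solving J·Δ = −F gives Δ = (-1.4318, 1.9545, -1.5000).
Then the next iterate is (x, y, z)₁ = (0.0682, 1.4545, 1.5000).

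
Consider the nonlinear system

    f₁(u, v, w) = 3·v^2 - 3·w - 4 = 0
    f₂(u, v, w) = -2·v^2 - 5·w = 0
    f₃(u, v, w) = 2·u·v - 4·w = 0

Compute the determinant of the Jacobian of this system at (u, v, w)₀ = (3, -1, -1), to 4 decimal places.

-84.0000

J = [[0, 6·v, -3], [0, -4·v, -5], [2·v, 2·u, -4]].
At the point, J = [[0.0000, -6.0000, -3.0000], [0.0000, 4.0000, -5.0000], [-2.0000, 6.0000, -4.0000]].
det J = -84.0000.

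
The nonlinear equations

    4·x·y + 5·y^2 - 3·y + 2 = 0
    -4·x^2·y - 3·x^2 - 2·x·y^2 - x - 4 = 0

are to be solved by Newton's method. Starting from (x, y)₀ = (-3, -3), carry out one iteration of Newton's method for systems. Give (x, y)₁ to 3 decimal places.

(-3.245, -0.890)

At (-3, -3): F = (92.000, 134.000).
Jacobian J = [[4·y, 4·x + 10·y - 3], [-8·x·y - 6·x - 2·y^2 - 1, -4·x^2 - 4·x·y]].
At the point, J = [[-12.000, -45.000], [-73.000, -72.000]] (det J = -2421.000).
Solving J·Δ = −F gives Δ = (-0.245, 2.110).
Then the next iterate is (x, y)₁ = (-3.245, -0.890).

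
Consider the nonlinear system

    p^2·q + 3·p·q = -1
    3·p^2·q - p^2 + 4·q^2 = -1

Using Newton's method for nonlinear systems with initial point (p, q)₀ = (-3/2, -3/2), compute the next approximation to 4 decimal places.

At (-3/2, -3/2): F = (4.3750, -2.3750).
Jacobian J = [[2·p·q + 3·q, p^2 + 3·p], [6·p·q - 2·p, 3·p^2 + 8·q]].
At the point, J = [[0.0000, -2.2500], [16.5000, -5.2500]] (det J = 37.1250).
Solving J·Δ = −F gives Δ = (0.7626, 1.9444).
Then the next iterate is (p, q)₁ = (-0.7374, 0.4444).

(-0.7374, 0.4444)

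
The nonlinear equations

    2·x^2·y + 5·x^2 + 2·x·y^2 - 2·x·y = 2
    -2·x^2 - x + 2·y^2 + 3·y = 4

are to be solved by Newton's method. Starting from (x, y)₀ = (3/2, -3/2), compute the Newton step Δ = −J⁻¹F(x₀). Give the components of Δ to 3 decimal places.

At (3/2, -3/2): F = (13.750, -10.000).
Jacobian J = [[4·x·y + 10·x + 2·y^2 - 2·y, 2·x^2 + 4·x·y - 2·x], [-4·x - 1, 4·y + 3]].
At the point, J = [[13.500, -7.500], [-7.000, -3.000]] (det J = -93.000).
Solving J·Δ = −F gives Δ = (-1.250, -0.417).

(-1.250, -0.417)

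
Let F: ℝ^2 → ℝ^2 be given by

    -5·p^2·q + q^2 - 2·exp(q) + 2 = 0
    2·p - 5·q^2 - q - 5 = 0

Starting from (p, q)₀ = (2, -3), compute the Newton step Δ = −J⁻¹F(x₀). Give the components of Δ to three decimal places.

(-0.521, 1.519)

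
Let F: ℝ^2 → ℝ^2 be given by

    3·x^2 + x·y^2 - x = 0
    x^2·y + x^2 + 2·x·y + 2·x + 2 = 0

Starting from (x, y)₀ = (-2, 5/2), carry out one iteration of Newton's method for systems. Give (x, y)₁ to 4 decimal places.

(-1.7143, 2.4571)

At (-2, 5/2): F = (1.5000, 2.0000).
Jacobian J = [[6·x + y^2 - 1, 2·x·y], [2·x·y + 2·x + 2·y + 2, x^2 + 2·x]].
At the point, J = [[-6.7500, -10.0000], [-7.0000, 0.0000]] (det J = -70.0000).
Solving J·Δ = −F gives Δ = (0.2857, -0.0429).
Then the next iterate is (x, y)₁ = (-1.7143, 2.4571).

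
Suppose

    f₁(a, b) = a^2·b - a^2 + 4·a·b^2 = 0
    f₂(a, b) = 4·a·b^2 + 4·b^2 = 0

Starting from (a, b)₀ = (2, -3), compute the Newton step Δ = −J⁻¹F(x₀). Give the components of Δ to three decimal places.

(-5.000, -1.000)

At (2, -3): F = (56.000, 108.000).
Jacobian J = [[2·a·b - 2·a + 4·b^2, a^2 + 8·a·b], [4·b^2, 8·a·b + 8·b]].
At the point, J = [[20.000, -44.000], [36.000, -72.000]] (det J = 144.000).
Solving J·Δ = −F gives Δ = (-5.000, -1.000).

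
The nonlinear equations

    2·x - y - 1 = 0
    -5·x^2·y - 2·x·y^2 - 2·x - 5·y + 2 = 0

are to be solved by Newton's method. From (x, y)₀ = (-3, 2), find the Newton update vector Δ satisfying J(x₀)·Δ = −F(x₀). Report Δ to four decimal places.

At (-3, 2): F = (-9.0000, -68.0000).
Jacobian J = [[2, -1], [-10·x·y - 2·y^2 - 2, -5·x^2 - 4·x·y - 5]].
At the point, J = [[2.0000, -1.0000], [50.0000, -26.0000]] (det J = -2.0000).
Solving J·Δ = −F gives Δ = (83.0000, 157.0000).

(83.0000, 157.0000)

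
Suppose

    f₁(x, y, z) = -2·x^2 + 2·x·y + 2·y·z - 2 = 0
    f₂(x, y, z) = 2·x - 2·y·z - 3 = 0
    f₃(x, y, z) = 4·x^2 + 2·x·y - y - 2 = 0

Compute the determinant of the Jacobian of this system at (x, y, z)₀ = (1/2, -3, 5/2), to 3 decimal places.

J = [[-4·x + 2·y, 2·x + 2·z, 2·y], [2, -2·z, -2·y], [8·x + 2·y, 2·x - 1, 0]].
At the point, J = [[-8.000, 6.000, -6.000], [2.000, -5.000, 6.000], [-2.000, 0.000, 0.000]].
det J = -12.000.

-12.000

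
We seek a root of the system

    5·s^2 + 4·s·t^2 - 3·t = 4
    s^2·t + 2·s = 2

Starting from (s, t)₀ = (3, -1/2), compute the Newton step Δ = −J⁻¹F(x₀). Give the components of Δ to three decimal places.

At (3, -1/2): F = (45.500, -0.500).
Jacobian J = [[10·s + 4·t^2, 8·s·t - 3], [2·s·t + 2, s^2]].
At the point, J = [[31.000, -15.000], [-1.000, 9.000]] (det J = 264.000).
Solving J·Δ = −F gives Δ = (-1.523, -0.114).

(-1.523, -0.114)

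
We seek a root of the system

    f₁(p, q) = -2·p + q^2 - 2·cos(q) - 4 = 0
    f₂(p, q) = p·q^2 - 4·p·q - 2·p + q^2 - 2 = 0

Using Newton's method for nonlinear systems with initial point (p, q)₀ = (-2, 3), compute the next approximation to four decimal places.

At (-2, 3): F = (10.979985, 17.0000).
Jacobian J = [[-2, 2·q + 2·sin(q)], [q^2 - 4·q - 2, 2·p·q - 4·p + 2·q]].
At the point, J = [[-2.0000, 6.282240], [-5.0000, 2.0000]] (det J = 27.411200).
Solving J·Δ = −F gives Δ = (3.0950, -0.7625).
Then the next iterate is (p, q)₁ = (1.0950, 2.2375).

(1.0950, 2.2375)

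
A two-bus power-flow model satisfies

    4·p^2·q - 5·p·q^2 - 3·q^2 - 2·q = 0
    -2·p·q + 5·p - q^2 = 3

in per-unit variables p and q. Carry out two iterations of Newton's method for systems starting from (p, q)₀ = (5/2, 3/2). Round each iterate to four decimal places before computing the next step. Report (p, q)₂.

At (5/2, 3/2): F = (-0.3750, -0.2500).
Jacobian J = [[8·p·q - 5·q^2, 4·p^2 - 10·p·q - 6·q - 2], [-2·q + 5, -2·p - 2·q]].
At the point, J = [[18.7500, -23.5000], [2.0000, -8.0000]] (det J = -103.0000).
Solving J·Δ = −F gives Δ = (-0.0279, -0.0382).
Then the next iterate is (p, q)₁ = (2.4721, 1.4618).
Round to (2.4721, 1.4618) and repeat: F = (-0.012959, -0.003791), J = [[18.225430, -22.462844], [2.0764, -7.8678]].
Δ = (0.0002, -0.0004), so (p, q)₂ = (2.4723, 1.4614).

(2.4723, 1.4614)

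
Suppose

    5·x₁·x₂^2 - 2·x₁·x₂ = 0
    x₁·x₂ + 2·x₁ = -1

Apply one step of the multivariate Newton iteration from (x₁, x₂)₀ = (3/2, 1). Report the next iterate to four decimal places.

(-0.3810, 1.0952)

At (3/2, 1): F = (4.5000, 5.5000).
Jacobian J = [[5·x₂^2 - 2·x₂, 10·x₁·x₂ - 2·x₁], [x₂ + 2, x₁]].
At the point, J = [[3.0000, 12.0000], [3.0000, 1.5000]] (det J = -31.5000).
Solving J·Δ = −F gives Δ = (-1.8810, 0.0952).
Then the next iterate is (x₁, x₂)₁ = (-0.3810, 1.0952).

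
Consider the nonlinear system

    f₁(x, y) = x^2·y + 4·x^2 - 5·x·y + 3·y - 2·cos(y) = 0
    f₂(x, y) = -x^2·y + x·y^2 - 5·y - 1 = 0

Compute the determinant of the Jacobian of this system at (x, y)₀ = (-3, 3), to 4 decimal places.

1087.3795

J = [[2·x·y + 8·x - 5·y, x^2 - 5·x + 2·sin(y) + 3], [-2·x·y + y^2, -x^2 + 2·x·y - 5]].
At the point, J = [[-57.0000, 27.282240], [27.0000, -32.0000]].
det J = 1087.3795.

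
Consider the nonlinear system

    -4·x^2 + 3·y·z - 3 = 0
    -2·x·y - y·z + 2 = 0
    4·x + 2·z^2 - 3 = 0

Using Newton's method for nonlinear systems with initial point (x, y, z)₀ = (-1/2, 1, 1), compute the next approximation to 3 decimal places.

At (-1/2, 1, 1): F = (-1.000, 2.000, -3.000).
Jacobian J = [[-8·x, 3·z, 3·y], [-2·y, -2·x - z, -y], [4, 0, 4·z]].
At the point, J = [[4.000, 3.000, 3.000], [-2.000, 0.000, -1.000], [4.000, 0.000, 4.000]] (det J = 12.000).
Solving J·Δ = −F gives Δ = (1.250, -0.833, -0.500).
Then the next iterate is (x, y, z)₁ = (0.750, 0.167, 0.500).

(0.750, 0.167, 0.500)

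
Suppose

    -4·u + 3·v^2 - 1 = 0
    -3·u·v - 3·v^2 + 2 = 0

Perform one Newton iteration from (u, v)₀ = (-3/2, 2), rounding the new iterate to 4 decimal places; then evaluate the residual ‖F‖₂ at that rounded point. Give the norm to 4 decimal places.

3.2528

At (-3/2, 2): F = (17.0000, -1.0000).
Jacobian J = [[-4, 6·v], [-3·v, -3·u - 6·v]].
At the point, J = [[-4.0000, 12.0000], [-6.0000, -7.5000]] (det J = 102.0000).
Solving J·Δ = −F gives Δ = (1.1324, -1.0392).
Then the next iterate is (u, v)₁ = (-0.3676, 0.9608).
Re-evaluating at (-0.3676, 0.9608): F = (3.239810, 0.290160), so ‖F‖₂ = 3.2528.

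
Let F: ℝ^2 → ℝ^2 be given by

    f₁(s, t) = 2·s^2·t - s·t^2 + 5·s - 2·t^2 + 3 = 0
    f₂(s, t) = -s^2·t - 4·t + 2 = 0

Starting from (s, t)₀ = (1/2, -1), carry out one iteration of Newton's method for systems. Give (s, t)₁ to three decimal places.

(-2.714, -0.286)

At (1/2, -1): F = (2.500, 6.250).
Jacobian J = [[4·s·t - t^2 + 5, 2·s^2 - 2·s·t - 4·t], [-2·s·t, -s^2 - 4]].
At the point, J = [[2.000, 5.500], [1.000, -4.250]] (det J = -14.000).
Solving J·Δ = −F gives Δ = (-3.214, 0.714).
Then the next iterate is (s, t)₁ = (-2.714, -0.286).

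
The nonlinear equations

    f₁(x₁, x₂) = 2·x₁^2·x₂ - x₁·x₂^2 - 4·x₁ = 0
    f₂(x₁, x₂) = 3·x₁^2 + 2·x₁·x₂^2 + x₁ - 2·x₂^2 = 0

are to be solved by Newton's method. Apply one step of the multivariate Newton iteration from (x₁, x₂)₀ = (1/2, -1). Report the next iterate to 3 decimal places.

(0.223, -0.293)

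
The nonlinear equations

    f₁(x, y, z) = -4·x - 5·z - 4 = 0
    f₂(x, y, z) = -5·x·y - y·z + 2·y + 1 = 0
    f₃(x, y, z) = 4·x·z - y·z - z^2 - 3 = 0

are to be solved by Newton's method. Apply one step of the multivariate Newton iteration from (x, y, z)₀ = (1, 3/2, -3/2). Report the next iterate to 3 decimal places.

(0.362, 3.445, -1.090)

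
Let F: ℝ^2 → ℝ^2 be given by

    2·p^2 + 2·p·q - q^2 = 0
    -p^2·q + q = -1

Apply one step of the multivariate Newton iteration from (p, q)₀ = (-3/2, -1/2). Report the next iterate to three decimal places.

(-0.815, -0.022)

At (-3/2, -1/2): F = (5.750, 1.625).
Jacobian J = [[4·p + 2·q, 2·p - 2·q], [-2·p·q, -p^2 + 1]].
At the point, J = [[-7.000, -2.000], [-1.500, -1.250]] (det J = 5.750).
Solving J·Δ = −F gives Δ = (0.685, 0.478).
Then the next iterate is (p, q)₁ = (-0.815, -0.022).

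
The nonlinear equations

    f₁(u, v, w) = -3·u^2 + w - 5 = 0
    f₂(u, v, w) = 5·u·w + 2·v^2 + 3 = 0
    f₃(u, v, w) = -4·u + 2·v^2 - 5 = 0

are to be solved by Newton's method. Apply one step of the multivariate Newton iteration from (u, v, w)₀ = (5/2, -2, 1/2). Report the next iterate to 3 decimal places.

At (5/2, -2, 1/2): F = (-23.250, 17.250, -7.000).
Jacobian J = [[-6·u, 0, 1], [5·w, 4·v, 5·u], [-4, 4·v, 0]].
At the point, J = [[-15.000, 0.000, 1.000], [2.500, -8.000, 12.500], [-4.000, -8.000, 0.000]] (det J = -1552.000).
Solving J·Δ = −F gives Δ = (-1.623, -0.063, -1.096).
Then the next iterate is (u, v, w)₁ = (0.877, -2.063, -0.596).

(0.877, -2.063, -0.596)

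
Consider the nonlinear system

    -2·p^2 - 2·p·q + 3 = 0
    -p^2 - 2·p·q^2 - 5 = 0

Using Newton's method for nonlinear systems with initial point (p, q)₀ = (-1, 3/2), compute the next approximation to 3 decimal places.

At (-1, 3/2): F = (4.000, -1.500).
Jacobian J = [[-4·p - 2·q, -2·p], [-2·p - 2·q^2, -4·p·q]].
At the point, J = [[1.000, 2.000], [-2.500, 6.000]] (det J = 11.000).
Solving J·Δ = −F gives Δ = (-2.455, -0.773).
Then the next iterate is (p, q)₁ = (-3.455, 0.727).

(-3.455, 0.727)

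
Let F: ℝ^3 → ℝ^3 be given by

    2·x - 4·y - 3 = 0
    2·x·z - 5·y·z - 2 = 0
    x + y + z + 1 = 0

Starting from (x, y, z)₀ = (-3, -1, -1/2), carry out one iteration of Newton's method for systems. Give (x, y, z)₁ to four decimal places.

(2.3571, 0.4286, -3.7857)

At (-3, -1, -1/2): F = (-5.0000, -1.5000, -3.5000).
Jacobian J = [[2, -4, 0], [2·z, -5·z, 2·x - 5·y], [1, 1, 1]].
At the point, J = [[2.0000, -4.0000, 0.0000], [-1.0000, 2.5000, -1.0000], [1.0000, 1.0000, 1.0000]] (det J = 7.0000).
Solving J·Δ = −F gives Δ = (5.3571, 1.4286, -3.2857).
Then the next iterate is (x, y, z)₁ = (2.3571, 0.4286, -3.7857).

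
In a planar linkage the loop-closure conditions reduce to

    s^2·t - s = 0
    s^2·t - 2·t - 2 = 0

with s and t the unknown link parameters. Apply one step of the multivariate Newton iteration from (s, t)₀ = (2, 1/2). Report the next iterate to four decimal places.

At (2, 1/2): F = (0.0000, -1.0000).
Jacobian J = [[2·s·t - 1, s^2], [2·s·t, s^2 - 2]].
At the point, J = [[1.0000, 4.0000], [2.0000, 2.0000]] (det J = -6.0000).
Solving J·Δ = −F gives Δ = (0.6667, -0.1667).
Then the next iterate is (s, t)₁ = (2.6667, 0.3333).

(2.6667, 0.3333)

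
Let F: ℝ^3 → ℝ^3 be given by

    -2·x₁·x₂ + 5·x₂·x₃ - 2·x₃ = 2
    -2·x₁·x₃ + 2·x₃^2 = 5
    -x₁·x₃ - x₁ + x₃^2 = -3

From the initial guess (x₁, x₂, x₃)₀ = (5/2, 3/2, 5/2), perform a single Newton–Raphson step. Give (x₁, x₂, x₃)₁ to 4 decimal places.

(5.5000, -0.8000, 6.5000)

At (5/2, 3/2, 5/2): F = (4.2500, -5.0000, 0.5000).
Jacobian J = [[-2·x₂, -2·x₁ + 5·x₃, 5·x₂ - 2], [-2·x₃, 0, -2·x₁ + 4·x₃], [-x₃ - 1, 0, -x₁ + 2·x₃]].
At the point, J = [[-3.0000, 7.5000, 5.5000], [-5.0000, 0.0000, 5.0000], [-3.5000, 0.0000, 2.5000]] (det J = -37.5000).
Solving J·Δ = −F gives Δ = (3.0000, -2.3000, 4.0000).
Then the next iterate is (x₁, x₂, x₃)₁ = (5.5000, -0.8000, 6.5000).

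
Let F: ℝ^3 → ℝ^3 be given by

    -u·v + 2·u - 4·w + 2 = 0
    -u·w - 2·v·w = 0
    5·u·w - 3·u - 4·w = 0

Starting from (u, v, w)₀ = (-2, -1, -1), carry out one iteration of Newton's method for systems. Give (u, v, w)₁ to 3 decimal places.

At (-2, -1, -1): F = (0.000, -4.000, 20.000).
Jacobian J = [[-v + 2, -u, -4], [-w, -2·w, -u - 2·v], [5·w - 3, 0, 5·u - 4]].
At the point, J = [[3.000, 2.000, -4.000], [1.000, 2.000, 4.000], [-8.000, 0.000, -14.000]] (det J = -184.000).
Solving J·Δ = −F gives Δ = (1.130, -0.130, 0.783).
Then the next iterate is (u, v, w)₁ = (-0.870, -1.130, -0.217).

(-0.870, -1.130, -0.217)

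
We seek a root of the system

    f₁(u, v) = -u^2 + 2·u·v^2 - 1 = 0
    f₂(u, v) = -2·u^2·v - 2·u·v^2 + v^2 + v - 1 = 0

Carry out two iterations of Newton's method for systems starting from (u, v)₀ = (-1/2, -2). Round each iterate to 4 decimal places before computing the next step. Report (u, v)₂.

(0.1805, -2.0508)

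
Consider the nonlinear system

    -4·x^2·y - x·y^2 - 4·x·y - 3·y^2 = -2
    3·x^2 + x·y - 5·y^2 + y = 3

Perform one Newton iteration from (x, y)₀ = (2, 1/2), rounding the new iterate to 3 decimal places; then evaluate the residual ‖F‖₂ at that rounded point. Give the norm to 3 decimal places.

3.335

At (2, 1/2): F = (-11.250, 9.250).
Jacobian J = [[-8·x·y - y^2 - 4·y, -4·x^2 - 2·x·y - 4·x - 6·y], [6·x + y, x - 10·y + 1]].
At the point, J = [[-10.250, -29.000], [12.500, -2.000]] (det J = 383.000).
Solving J·Δ = −F gives Δ = (-0.759, -0.120).
Then the next iterate is (x, y)₁ = (1.241, 0.380).
Re-evaluating at (1.241, 0.380): F = (-2.83964, 1.74982), so ‖F‖₂ = 3.335.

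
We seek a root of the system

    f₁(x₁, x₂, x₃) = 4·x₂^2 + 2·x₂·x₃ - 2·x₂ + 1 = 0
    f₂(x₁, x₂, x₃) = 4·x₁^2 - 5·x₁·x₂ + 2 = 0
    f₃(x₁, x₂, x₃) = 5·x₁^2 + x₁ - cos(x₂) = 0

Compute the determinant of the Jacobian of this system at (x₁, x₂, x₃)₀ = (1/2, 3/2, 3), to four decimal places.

34.5263

J = [[0, 8·x₂ + 2·x₃ - 2, 2·x₂], [8·x₁ - 5·x₂, -5·x₁, 0], [10·x₁ + 1, sin(x₂), 0]].
At the point, J = [[0.0000, 16.0000, 3.0000], [-3.5000, -2.5000, 0.0000], [6.0000, 0.997495, 0.0000]].
det J = 34.5263.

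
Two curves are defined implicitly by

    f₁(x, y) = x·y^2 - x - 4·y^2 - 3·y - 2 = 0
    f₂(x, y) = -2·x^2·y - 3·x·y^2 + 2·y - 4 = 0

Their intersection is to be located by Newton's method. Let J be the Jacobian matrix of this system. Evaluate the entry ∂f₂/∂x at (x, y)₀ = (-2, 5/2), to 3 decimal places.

1.250

∂f₂/∂x = -4·x·y - 3·y^2.
At (-2, 5/2) this is 1.250.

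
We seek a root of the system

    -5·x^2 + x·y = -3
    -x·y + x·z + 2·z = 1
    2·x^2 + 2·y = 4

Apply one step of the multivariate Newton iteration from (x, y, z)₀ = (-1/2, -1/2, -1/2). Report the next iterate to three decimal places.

At (-1/2, -1/2, -1/2): F = (2.000, -2.000, -4.500).
Jacobian J = [[-10·x + y, x, 0], [-y + z, -x, x + 2], [4·x, 2, 0]].
At the point, J = [[4.500, -0.500, 0.000], [0.000, 0.500, 1.500], [-2.000, 2.000, 0.000]] (det J = -12.000).
Solving J·Δ = −F gives Δ = (-0.219, 2.031, 0.656).
Then the next iterate is (x, y, z)₁ = (-0.719, 1.531, 0.156).

(-0.719, 1.531, 0.156)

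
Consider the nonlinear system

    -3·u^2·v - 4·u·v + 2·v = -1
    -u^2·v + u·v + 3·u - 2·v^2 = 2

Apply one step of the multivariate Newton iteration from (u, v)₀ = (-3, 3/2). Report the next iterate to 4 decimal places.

(-3.5062, -0.7407)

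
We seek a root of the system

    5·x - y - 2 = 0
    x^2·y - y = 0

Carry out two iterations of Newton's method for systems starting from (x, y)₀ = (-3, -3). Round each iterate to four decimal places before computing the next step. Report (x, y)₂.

(-1.3969, -8.9843)

At (-3, -3): F = (-14.0000, -24.0000).
Jacobian J = [[5, -1], [2·x·y, x^2 - 1]].
At the point, J = [[5.0000, -1.0000], [18.0000, 8.0000]] (det J = 58.0000).
Solving J·Δ = −F gives Δ = (2.3448, -2.2759).
Then the next iterate is (x, y)₁ = (-0.6552, -5.2759).
Round to (-0.6552, -5.2759) and repeat: F = (-0.0001, 3.011025), J = [[5.0000, -1.0000], [6.913539, -0.570713]].
Δ = (-0.7417, -3.7084), so (x, y)₂ = (-1.3969, -8.9843).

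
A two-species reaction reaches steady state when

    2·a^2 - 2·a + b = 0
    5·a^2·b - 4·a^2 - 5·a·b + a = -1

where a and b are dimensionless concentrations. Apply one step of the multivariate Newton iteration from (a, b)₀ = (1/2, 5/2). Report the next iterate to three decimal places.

(0.458, 0.500)

At (1/2, 5/2): F = (2.000, -2.625).
Jacobian J = [[4·a - 2, 1], [10·a·b - 8·a - 5·b + 1, 5·a^2 - 5·a]].
At the point, J = [[0.000, 1.000], [-3.000, -1.250]] (det J = 3.000).
Solving J·Δ = −F gives Δ = (-0.042, -2.000).
Then the next iterate is (a, b)₁ = (0.458, 0.500).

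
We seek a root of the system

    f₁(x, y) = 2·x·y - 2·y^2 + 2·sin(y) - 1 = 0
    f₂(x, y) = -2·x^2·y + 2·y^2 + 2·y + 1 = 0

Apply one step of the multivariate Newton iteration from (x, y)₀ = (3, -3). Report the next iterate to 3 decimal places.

At (3, -3): F = (-37.28224, 67.000).
Jacobian J = [[2·y, 2·x - 4·y + 2·cos(y)], [-4·x·y, -2·x^2 + 4·y + 2]].
At the point, J = [[-6.000, 16.02002], [36.000, -28.000]] (det J = -408.72054).
Solving J·Δ = −F gives Δ = (-0.072, 2.300).
Then the next iterate is (x, y)₁ = (2.928, -0.700).

(2.928, -0.700)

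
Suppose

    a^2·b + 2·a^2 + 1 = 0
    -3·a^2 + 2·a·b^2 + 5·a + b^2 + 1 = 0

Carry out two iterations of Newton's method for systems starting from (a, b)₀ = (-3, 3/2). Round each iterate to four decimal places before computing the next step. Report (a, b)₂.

At (-3, 3/2): F = (32.5000, -52.2500).
Jacobian J = [[2·a·b + 4·a, a^2], [-6·a + 2·b^2 + 5, 4·a·b + 2·b]].
At the point, J = [[-21.0000, 9.0000], [27.5000, -15.0000]] (det J = 67.5000).
Solving J·Δ = −F gives Δ = (0.2556, -3.0148).
Then the next iterate is (a, b)₁ = (-2.7444, -1.5148).
Round to (-2.7444, -1.5148) and repeat: F = (4.654396, -45.617280), J = [[-2.663166, 7.531731], [26.055638, 13.599268]].
Δ = (1.7503, 0.0009), so (a, b)₂ = (-0.9941, -1.5139).

(-0.9941, -1.5139)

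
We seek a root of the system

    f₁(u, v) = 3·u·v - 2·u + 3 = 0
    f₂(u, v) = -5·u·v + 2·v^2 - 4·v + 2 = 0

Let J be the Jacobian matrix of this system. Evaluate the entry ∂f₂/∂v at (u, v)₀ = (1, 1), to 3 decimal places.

∂f₂/∂v = -5·u + 4·v - 4.
At (1, 1) this is -5.000.

-5.000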